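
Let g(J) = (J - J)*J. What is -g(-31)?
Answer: 0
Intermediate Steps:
g(J) = 0 (g(J) = 0*J = 0)
-g(-31) = -1*0 = 0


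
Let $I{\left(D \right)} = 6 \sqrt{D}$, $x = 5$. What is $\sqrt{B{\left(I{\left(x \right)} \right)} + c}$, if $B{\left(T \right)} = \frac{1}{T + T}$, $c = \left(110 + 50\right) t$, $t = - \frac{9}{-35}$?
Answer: $\frac{\sqrt{1814400 + 735 \sqrt{5}}}{210} \approx 6.4172$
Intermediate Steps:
$t = \frac{9}{35}$ ($t = \left(-9\right) \left(- \frac{1}{35}\right) = \frac{9}{35} \approx 0.25714$)
$c = \frac{288}{7}$ ($c = \left(110 + 50\right) \frac{9}{35} = 160 \cdot \frac{9}{35} = \frac{288}{7} \approx 41.143$)
$B{\left(T \right)} = \frac{1}{2 T}$
$\sqrt{B{\left(I{\left(x \right)} \right)} + c} = \sqrt{\frac{1}{2 \cdot 6 \sqrt{5}} + \frac{288}{7}} = \sqrt{\frac{\frac{1}{30} \sqrt{5}}{2} + \frac{288}{7}} = \sqrt{\frac{\sqrt{5}}{60} + \frac{288}{7}} = \sqrt{\frac{288}{7} + \frac{\sqrt{5}}{60}}$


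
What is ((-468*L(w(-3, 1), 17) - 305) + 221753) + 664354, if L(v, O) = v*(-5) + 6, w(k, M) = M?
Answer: 885334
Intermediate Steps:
L(v, O) = 6 - 5*v (L(v, O) = -5*v + 6 = 6 - 5*v)
((-468*L(w(-3, 1), 17) - 305) + 221753) + 664354 = ((-468*(6 - 5*1) - 305) + 221753) + 664354 = ((-468*(6 - 5) - 305) + 221753) + 664354 = ((-468*1 - 305) + 221753) + 664354 = ((-468 - 305) + 221753) + 664354 = (-773 + 221753) + 664354 = 220980 + 664354 = 885334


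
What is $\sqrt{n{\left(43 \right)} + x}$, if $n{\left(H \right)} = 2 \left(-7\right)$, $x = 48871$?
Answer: $\sqrt{48857} \approx 221.04$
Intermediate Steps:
$n{\left(H \right)} = -14$
$\sqrt{n{\left(43 \right)} + x} = \sqrt{-14 + 48871} = \sqrt{48857}$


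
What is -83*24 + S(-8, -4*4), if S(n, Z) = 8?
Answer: -1984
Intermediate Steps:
-83*24 + S(-8, -4*4) = -83*24 + 8 = -1992 + 8 = -1984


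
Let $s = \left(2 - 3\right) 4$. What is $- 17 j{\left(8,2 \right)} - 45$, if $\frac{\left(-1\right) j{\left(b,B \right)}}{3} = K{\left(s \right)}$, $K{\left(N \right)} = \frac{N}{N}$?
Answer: $6$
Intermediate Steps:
$s = -4$ ($s = \left(-1\right) 4 = -4$)
$K{\left(N \right)} = 1$
$j{\left(b,B \right)} = -3$ ($j{\left(b,B \right)} = \left(-3\right) 1 = -3$)
$- 17 j{\left(8,2 \right)} - 45 = \left(-17\right) \left(-3\right) - 45 = 51 - 45 = 6$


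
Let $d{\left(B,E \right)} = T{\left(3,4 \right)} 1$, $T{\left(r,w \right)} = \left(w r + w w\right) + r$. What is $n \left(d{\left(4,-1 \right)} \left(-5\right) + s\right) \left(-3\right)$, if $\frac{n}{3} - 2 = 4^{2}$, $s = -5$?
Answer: $25920$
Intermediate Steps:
$T{\left(r,w \right)} = r + w^{2} + r w$ ($T{\left(r,w \right)} = \left(r w + w^{2}\right) + r = \left(w^{2} + r w\right) + r = r + w^{2} + r w$)
$d{\left(B,E \right)} = 31$ ($d{\left(B,E \right)} = \left(3 + 4^{2} + 3 \cdot 4\right) 1 = \left(3 + 16 + 12\right) 1 = 31 \cdot 1 = 31$)
$n = 54$ ($n = 6 + 3 \cdot 4^{2} = 6 + 3 \cdot 16 = 6 + 48 = 54$)
$n \left(d{\left(4,-1 \right)} \left(-5\right) + s\right) \left(-3\right) = 54 \left(31 \left(-5\right) - 5\right) \left(-3\right) = 54 \left(-155 - 5\right) \left(-3\right) = 54 \left(-160\right) \left(-3\right) = \left(-8640\right) \left(-3\right) = 25920$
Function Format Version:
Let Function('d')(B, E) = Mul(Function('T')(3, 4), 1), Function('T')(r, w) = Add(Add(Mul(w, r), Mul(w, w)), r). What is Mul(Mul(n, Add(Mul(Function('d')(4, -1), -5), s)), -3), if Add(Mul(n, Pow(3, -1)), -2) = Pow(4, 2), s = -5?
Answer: 25920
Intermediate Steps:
Function('T')(r, w) = Add(r, Pow(w, 2), Mul(r, w)) (Function('T')(r, w) = Add(Add(Mul(r, w), Pow(w, 2)), r) = Add(Add(Pow(w, 2), Mul(r, w)), r) = Add(r, Pow(w, 2), Mul(r, w)))
Function('d')(B, E) = 31 (Function('d')(B, E) = Mul(Add(3, Pow(4, 2), Mul(3, 4)), 1) = Mul(Add(3, 16, 12), 1) = Mul(31, 1) = 31)
n = 54 (n = Add(6, Mul(3, Pow(4, 2))) = Add(6, Mul(3, 16)) = Add(6, 48) = 54)
Mul(Mul(n, Add(Mul(Function('d')(4, -1), -5), s)), -3) = Mul(Mul(54, Add(Mul(31, -5), -5)), -3) = Mul(Mul(54, Add(-155, -5)), -3) = Mul(Mul(54, -160), -3) = Mul(-8640, -3) = 25920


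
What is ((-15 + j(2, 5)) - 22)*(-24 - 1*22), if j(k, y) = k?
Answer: 1610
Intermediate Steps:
((-15 + j(2, 5)) - 22)*(-24 - 1*22) = ((-15 + 2) - 22)*(-24 - 1*22) = (-13 - 22)*(-24 - 22) = -35*(-46) = 1610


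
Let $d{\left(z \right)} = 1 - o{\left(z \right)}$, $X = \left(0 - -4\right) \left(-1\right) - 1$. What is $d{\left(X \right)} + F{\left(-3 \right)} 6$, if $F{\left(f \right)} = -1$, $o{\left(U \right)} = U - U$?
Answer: $-5$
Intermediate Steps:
$X = -5$ ($X = \left(0 + 4\right) \left(-1\right) - 1 = 4 \left(-1\right) - 1 = -4 - 1 = -5$)
$o{\left(U \right)} = 0$
$d{\left(z \right)} = 1$ ($d{\left(z \right)} = 1 - 0 = 1 + 0 = 1$)
$d{\left(X \right)} + F{\left(-3 \right)} 6 = 1 - 6 = -5$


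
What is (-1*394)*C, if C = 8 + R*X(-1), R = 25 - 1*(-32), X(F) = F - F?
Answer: -3152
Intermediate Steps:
X(F) = 0
R = 57 (R = 25 + 32 = 57)
C = 8 (C = 8 + 57*0 = 8 + 0 = 8)
(-1*394)*C = -1*394*8 = -394*8 = -3152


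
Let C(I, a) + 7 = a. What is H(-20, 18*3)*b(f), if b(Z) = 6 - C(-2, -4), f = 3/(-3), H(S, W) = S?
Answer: -340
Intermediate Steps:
C(I, a) = -7 + a
f = -1 (f = 3*(-⅓) = -1)
b(Z) = 17 (b(Z) = 6 - (-7 - 4) = 6 - 1*(-11) = 6 + 11 = 17)
H(-20, 18*3)*b(f) = -20*17 = -340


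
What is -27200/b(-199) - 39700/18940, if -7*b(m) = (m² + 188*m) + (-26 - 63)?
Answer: 251629/2841 ≈ 88.571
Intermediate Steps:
b(m) = 89/7 - 188*m/7 - m²/7 (b(m) = -((m² + 188*m) + (-26 - 63))/7 = -((m² + 188*m) - 89)/7 = -(-89 + m² + 188*m)/7 = 89/7 - 188*m/7 - m²/7)
-27200/b(-199) - 39700/18940 = -27200/(89/7 - 188/7*(-199) - ⅐*(-199)²) - 39700/18940 = -27200/(89/7 + 37412/7 - ⅐*39601) - 39700*1/18940 = -27200/(89/7 + 37412/7 - 39601/7) - 1985/947 = -27200/(-300) - 1985/947 = -27200*(-1/300) - 1985/947 = 272/3 - 1985/947 = 251629/2841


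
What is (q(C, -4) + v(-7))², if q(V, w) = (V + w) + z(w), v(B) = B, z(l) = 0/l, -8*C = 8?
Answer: 144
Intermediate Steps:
C = -1 (C = -⅛*8 = -1)
z(l) = 0
q(V, w) = V + w (q(V, w) = (V + w) + 0 = V + w)
(q(C, -4) + v(-7))² = ((-1 - 4) - 7)² = (-5 - 7)² = (-12)² = 144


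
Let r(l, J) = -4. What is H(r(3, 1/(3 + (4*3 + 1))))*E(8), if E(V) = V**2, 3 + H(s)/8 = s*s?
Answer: 6656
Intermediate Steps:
H(s) = -24 + 8*s**2 (H(s) = -24 + 8*(s*s) = -24 + 8*s**2)
H(r(3, 1/(3 + (4*3 + 1))))*E(8) = (-24 + 8*(-4)**2)*8**2 = (-24 + 8*16)*64 = (-24 + 128)*64 = 104*64 = 6656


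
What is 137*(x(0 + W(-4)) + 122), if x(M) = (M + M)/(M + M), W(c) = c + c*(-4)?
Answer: 16851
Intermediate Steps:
W(c) = -3*c (W(c) = c - 4*c = -3*c)
x(M) = 1 (x(M) = (2*M)/((2*M)) = (2*M)*(1/(2*M)) = 1)
137*(x(0 + W(-4)) + 122) = 137*(1 + 122) = 137*123 = 16851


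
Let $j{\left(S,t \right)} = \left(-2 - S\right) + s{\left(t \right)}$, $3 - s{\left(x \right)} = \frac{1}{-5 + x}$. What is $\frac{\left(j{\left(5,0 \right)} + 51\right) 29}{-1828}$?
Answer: $- \frac{1711}{2285} \approx -0.7488$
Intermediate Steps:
$s{\left(x \right)} = 3 - \frac{1}{-5 + x}$
$j{\left(S,t \right)} = -2 - S + \frac{-16 + 3 t}{-5 + t}$ ($j{\left(S,t \right)} = \left(-2 - S\right) + \frac{-16 + 3 t}{-5 + t} = -2 - S + \frac{-16 + 3 t}{-5 + t}$)
$\frac{\left(j{\left(5,0 \right)} + 51\right) 29}{-1828} = \frac{\left(\frac{-6 + 0 + 5 \cdot 5 - 5 \cdot 0}{-5 + 0} + 51\right) 29}{-1828} = \left(\frac{-6 + 0 + 25 + 0}{-5} + 51\right) 29 \left(- \frac{1}{1828}\right) = \left(\left(- \frac{1}{5}\right) 19 + 51\right) 29 \left(- \frac{1}{1828}\right) = \left(- \frac{19}{5} + 51\right) 29 \left(- \frac{1}{1828}\right) = \frac{236}{5} \cdot 29 \left(- \frac{1}{1828}\right) = \frac{6844}{5} \left(- \frac{1}{1828}\right) = - \frac{1711}{2285}$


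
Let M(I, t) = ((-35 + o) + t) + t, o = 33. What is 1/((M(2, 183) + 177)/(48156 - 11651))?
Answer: 36505/541 ≈ 67.477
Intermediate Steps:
M(I, t) = -2 + 2*t (M(I, t) = ((-35 + 33) + t) + t = (-2 + t) + t = -2 + 2*t)
1/((M(2, 183) + 177)/(48156 - 11651)) = 1/(((-2 + 2*183) + 177)/(48156 - 11651)) = 1/(((-2 + 366) + 177)/36505) = 1/((364 + 177)*(1/36505)) = 1/(541*(1/36505)) = 1/(541/36505) = 36505/541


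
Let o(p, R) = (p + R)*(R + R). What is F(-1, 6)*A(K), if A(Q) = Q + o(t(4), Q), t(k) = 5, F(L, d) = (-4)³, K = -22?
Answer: -46464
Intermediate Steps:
F(L, d) = -64
o(p, R) = 2*R*(R + p) (o(p, R) = (R + p)*(2*R) = 2*R*(R + p))
A(Q) = Q + 2*Q*(5 + Q) (A(Q) = Q + 2*Q*(Q + 5) = Q + 2*Q*(5 + Q))
F(-1, 6)*A(K) = -(-1408)*(11 + 2*(-22)) = -(-1408)*(11 - 44) = -(-1408)*(-33) = -64*726 = -46464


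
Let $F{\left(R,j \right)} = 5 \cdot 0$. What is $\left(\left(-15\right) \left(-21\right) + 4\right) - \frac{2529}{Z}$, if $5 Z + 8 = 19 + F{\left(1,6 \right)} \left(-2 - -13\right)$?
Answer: $- \frac{9136}{11} \approx -830.54$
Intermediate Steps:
$F{\left(R,j \right)} = 0$
$Z = \frac{11}{5}$ ($Z = - \frac{8}{5} + \frac{19 + 0 \left(-2 - -13\right)}{5} = - \frac{8}{5} + \frac{19 + 0 \left(-2 + 13\right)}{5} = - \frac{8}{5} + \frac{19 + 0 \cdot 11}{5} = - \frac{8}{5} + \frac{19 + 0}{5} = - \frac{8}{5} + \frac{1}{5} \cdot 19 = - \frac{8}{5} + \frac{19}{5} = \frac{11}{5} \approx 2.2$)
$\left(\left(-15\right) \left(-21\right) + 4\right) - \frac{2529}{Z} = \left(\left(-15\right) \left(-21\right) + 4\right) - \frac{2529}{\frac{11}{5}} = \left(315 + 4\right) - \frac{12645}{11} = 319 - \frac{12645}{11} = - \frac{9136}{11}$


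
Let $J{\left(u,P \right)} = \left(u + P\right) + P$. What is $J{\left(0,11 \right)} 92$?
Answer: $2024$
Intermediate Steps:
$J{\left(u,P \right)} = u + 2 P$ ($J{\left(u,P \right)} = \left(P + u\right) + P = u + 2 P$)
$J{\left(0,11 \right)} 92 = \left(0 + 2 \cdot 11\right) 92 = \left(0 + 22\right) 92 = 22 \cdot 92 = 2024$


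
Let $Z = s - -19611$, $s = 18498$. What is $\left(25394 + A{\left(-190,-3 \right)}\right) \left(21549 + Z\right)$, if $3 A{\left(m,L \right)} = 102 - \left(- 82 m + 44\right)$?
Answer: $1206284760$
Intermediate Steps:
$Z = 38109$ ($Z = 18498 - -19611 = 18498 + 19611 = 38109$)
$A{\left(m,L \right)} = \frac{58}{3} + \frac{82 m}{3}$ ($A{\left(m,L \right)} = \frac{102 - \left(- 82 m + 44\right)}{3} = \frac{102 - \left(44 - 82 m\right)}{3} = \frac{102 + \left(-44 + 82 m\right)}{3} = \frac{58 + 82 m}{3} = \frac{58}{3} + \frac{82 m}{3}$)
$\left(25394 + A{\left(-190,-3 \right)}\right) \left(21549 + Z\right) = \left(25394 + \left(\frac{58}{3} + \frac{82}{3} \left(-190\right)\right)\right) \left(21549 + 38109\right) = \left(25394 + \left(\frac{58}{3} - \frac{15580}{3}\right)\right) 59658 = \left(25394 - 5174\right) 59658 = 20220 \cdot 59658 = 1206284760$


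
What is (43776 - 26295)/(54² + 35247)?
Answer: 5827/12721 ≈ 0.45806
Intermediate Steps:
(43776 - 26295)/(54² + 35247) = 17481/(2916 + 35247) = 17481/38163 = 17481*(1/38163) = 5827/12721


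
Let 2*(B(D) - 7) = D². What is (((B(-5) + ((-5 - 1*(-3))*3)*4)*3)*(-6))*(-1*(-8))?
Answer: 648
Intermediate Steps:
B(D) = 7 + D²/2
(((B(-5) + ((-5 - 1*(-3))*3)*4)*3)*(-6))*(-1*(-8)) = ((((7 + (½)*(-5)²) + ((-5 - 1*(-3))*3)*4)*3)*(-6))*(-1*(-8)) = ((((7 + (½)*25) + ((-5 + 3)*3)*4)*3)*(-6))*8 = ((((7 + 25/2) - 2*3*4)*3)*(-6))*8 = (((39/2 - 6*4)*3)*(-6))*8 = (((39/2 - 24)*3)*(-6))*8 = (-9/2*3*(-6))*8 = -27/2*(-6)*8 = 81*8 = 648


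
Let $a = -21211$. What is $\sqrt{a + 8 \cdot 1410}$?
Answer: $i \sqrt{9931} \approx 99.654 i$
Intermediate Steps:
$\sqrt{a + 8 \cdot 1410} = \sqrt{-21211 + 8 \cdot 1410} = \sqrt{-21211 + 11280} = \sqrt{-9931} = i \sqrt{9931}$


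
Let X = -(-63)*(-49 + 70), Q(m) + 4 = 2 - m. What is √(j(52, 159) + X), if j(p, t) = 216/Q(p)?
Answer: √1319 ≈ 36.318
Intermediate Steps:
Q(m) = -2 - m (Q(m) = -4 + (2 - m) = -2 - m)
X = 1323 (X = -(-63)*21 = -63*(-21) = 1323)
j(p, t) = 216/(-2 - p)
√(j(52, 159) + X) = √(-216/(2 + 52) + 1323) = √(-216/54 + 1323) = √(-216*1/54 + 1323) = √(-4 + 1323) = √1319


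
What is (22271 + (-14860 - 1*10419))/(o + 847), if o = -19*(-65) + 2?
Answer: -752/521 ≈ -1.4434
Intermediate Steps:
o = 1237 (o = 1235 + 2 = 1237)
(22271 + (-14860 - 1*10419))/(o + 847) = (22271 + (-14860 - 1*10419))/(1237 + 847) = (22271 + (-14860 - 10419))/2084 = (22271 - 25279)*(1/2084) = -3008*1/2084 = -752/521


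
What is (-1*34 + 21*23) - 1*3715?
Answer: -3266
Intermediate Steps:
(-1*34 + 21*23) - 1*3715 = (-34 + 483) - 3715 = 449 - 3715 = -3266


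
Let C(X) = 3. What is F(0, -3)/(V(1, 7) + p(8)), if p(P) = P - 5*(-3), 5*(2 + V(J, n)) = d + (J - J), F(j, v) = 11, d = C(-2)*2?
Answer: 55/111 ≈ 0.49550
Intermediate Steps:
d = 6 (d = 3*2 = 6)
V(J, n) = -4/5 (V(J, n) = -2 + (6 + (J - J))/5 = -2 + (6 + 0)/5 = -2 + (1/5)*6 = -2 + 6/5 = -4/5)
p(P) = 15 + P (p(P) = P + 15 = 15 + P)
F(0, -3)/(V(1, 7) + p(8)) = 11/(-4/5 + (15 + 8)) = 11/(-4/5 + 23) = 11/(111/5) = (5/111)*11 = 55/111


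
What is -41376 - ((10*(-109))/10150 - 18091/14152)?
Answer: -20493673943/495320 ≈ -41375.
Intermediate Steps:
-41376 - ((10*(-109))/10150 - 18091/14152) = -41376 - (-1090*1/10150 - 18091*1/14152) = -41376 - (-109/1015 - 18091/14152) = -41376 - 1*(-686377/495320) = -41376 + 686377/495320 = -20493673943/495320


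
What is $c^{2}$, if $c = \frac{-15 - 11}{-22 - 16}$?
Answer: $\frac{169}{361} \approx 0.46814$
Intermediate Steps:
$c = \frac{13}{19}$ ($c = - \frac{26}{-38} = \left(-26\right) \left(- \frac{1}{38}\right) = \frac{13}{19} \approx 0.68421$)
$c^{2} = \left(\frac{13}{19}\right)^{2} = \frac{169}{361}$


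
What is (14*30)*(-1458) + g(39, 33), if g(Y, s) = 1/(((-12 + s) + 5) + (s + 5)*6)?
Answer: -155539439/254 ≈ -6.1236e+5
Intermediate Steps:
g(Y, s) = 1/(23 + 7*s) (g(Y, s) = 1/((-7 + s) + (5 + s)*6) = 1/((-7 + s) + (30 + 6*s)) = 1/(23 + 7*s))
(14*30)*(-1458) + g(39, 33) = (14*30)*(-1458) + 1/(23 + 7*33) = 420*(-1458) + 1/(23 + 231) = -612360 + 1/254 = -155539439/254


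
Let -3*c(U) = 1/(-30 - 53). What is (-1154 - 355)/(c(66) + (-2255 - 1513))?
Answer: 375741/938231 ≈ 0.40048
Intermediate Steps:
c(U) = 1/249 (c(U) = -1/(3*(-30 - 53)) = -⅓/(-83) = -⅓*(-1/83) = 1/249)
(-1154 - 355)/(c(66) + (-2255 - 1513)) = (-1154 - 355)/(1/249 + (-2255 - 1513)) = -1509/(1/249 - 3768) = -1509/(-938231/249) = -1509*(-249/938231) = 375741/938231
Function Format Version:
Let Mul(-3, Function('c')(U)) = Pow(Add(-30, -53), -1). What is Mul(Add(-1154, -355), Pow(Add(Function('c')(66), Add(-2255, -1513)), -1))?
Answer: Rational(375741, 938231) ≈ 0.40048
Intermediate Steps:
Function('c')(U) = Rational(1, 249) (Function('c')(U) = Mul(Rational(-1, 3), Pow(Add(-30, -53), -1)) = Mul(Rational(-1, 3), Pow(-83, -1)) = Mul(Rational(-1, 3), Rational(-1, 83)) = Rational(1, 249))
Mul(Add(-1154, -355), Pow(Add(Function('c')(66), Add(-2255, -1513)), -1)) = Mul(Add(-1154, -355), Pow(Add(Rational(1, 249), Add(-2255, -1513)), -1)) = Mul(-1509, Pow(Add(Rational(1, 249), -3768), -1)) = Mul(-1509, Pow(Rational(-938231, 249), -1)) = Mul(-1509, Rational(-249, 938231)) = Rational(375741, 938231)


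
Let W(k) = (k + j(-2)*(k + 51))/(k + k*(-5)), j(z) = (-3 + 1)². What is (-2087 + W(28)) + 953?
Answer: -15919/14 ≈ -1137.1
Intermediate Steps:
j(z) = 4 (j(z) = (-2)² = 4)
W(k) = -(204 + 5*k)/(4*k) (W(k) = (k + 4*(k + 51))/(k + k*(-5)) = (k + 4*(51 + k))/(k - 5*k) = (k + (204 + 4*k))/((-4*k)) = (204 + 5*k)*(-1/(4*k)) = -(204 + 5*k)/(4*k))
(-2087 + W(28)) + 953 = (-2087 + (-5/4 - 51/28)) + 953 = (-2087 - 43/14) + 953 = -29261/14 + 953 = -15919/14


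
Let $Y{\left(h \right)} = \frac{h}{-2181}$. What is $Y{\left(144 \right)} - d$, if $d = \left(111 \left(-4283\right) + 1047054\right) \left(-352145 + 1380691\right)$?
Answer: $- \frac{427446239517870}{727} \approx -5.8796 \cdot 10^{11}$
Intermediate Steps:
$Y{\left(h \right)} = - \frac{h}{2181}$ ($Y{\left(h \right)} = h \left(- \frac{1}{2181}\right) = - \frac{h}{2181}$)
$d = 587959063986$ ($d = \left(-475413 + 1047054\right) 1028546 = 571641 \cdot 1028546 = 587959063986$)
$Y{\left(144 \right)} - d = \left(- \frac{1}{2181}\right) 144 - 587959063986 = - \frac{48}{727} - 587959063986 = - \frac{427446239517870}{727}$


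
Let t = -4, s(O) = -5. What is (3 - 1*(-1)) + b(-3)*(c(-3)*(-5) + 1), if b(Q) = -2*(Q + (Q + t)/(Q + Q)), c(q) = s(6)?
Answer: 298/3 ≈ 99.333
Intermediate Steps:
c(q) = -5
b(Q) = -2*Q - (-4 + Q)/Q (b(Q) = -2*(Q + (Q - 4)/(Q + Q)) = -2*(Q + (-4 + Q)/((2*Q))) = -2*(Q + (-4 + Q)*(1/(2*Q))) = -2*(Q + (-4 + Q)/(2*Q)) = -2*Q - (-4 + Q)/Q)
(3 - 1*(-1)) + b(-3)*(c(-3)*(-5) + 1) = (3 - 1*(-1)) + (-1 - 2*(-3) + 4/(-3))*(-5*(-5) + 1) = (3 + 1) + (-1 + 6 + 4*(-⅓))*(25 + 1) = 4 + (-1 + 6 - 4/3)*26 = 4 + (11/3)*26 = 4 + 286/3 = 298/3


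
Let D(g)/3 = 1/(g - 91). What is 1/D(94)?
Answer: 1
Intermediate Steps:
D(g) = 3/(-91 + g) (D(g) = 3/(g - 91) = 3/(-91 + g))
1/D(94) = 1/(3/(-91 + 94)) = 1/(3/3) = 1/(3*(1/3)) = 1/1 = 1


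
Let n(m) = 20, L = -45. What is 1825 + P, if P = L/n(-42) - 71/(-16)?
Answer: 29235/16 ≈ 1827.2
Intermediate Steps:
P = 35/16 (P = -45/20 - 71/(-16) = -45*1/20 - 71*(-1/16) = -9/4 + 71/16 = 35/16 ≈ 2.1875)
1825 + P = 1825 + 35/16 = 29235/16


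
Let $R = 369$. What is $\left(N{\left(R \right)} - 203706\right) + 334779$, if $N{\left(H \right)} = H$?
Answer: $131442$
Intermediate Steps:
$\left(N{\left(R \right)} - 203706\right) + 334779 = \left(369 - 203706\right) + 334779 = -203337 + 334779 = 131442$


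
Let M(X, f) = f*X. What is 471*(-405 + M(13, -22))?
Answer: -325461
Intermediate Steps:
M(X, f) = X*f
471*(-405 + M(13, -22)) = 471*(-405 + 13*(-22)) = 471*(-405 - 286) = 471*(-691) = -325461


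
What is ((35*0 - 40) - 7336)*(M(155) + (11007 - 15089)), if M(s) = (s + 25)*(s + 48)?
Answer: -239410208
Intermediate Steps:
M(s) = (25 + s)*(48 + s)
((35*0 - 40) - 7336)*(M(155) + (11007 - 15089)) = ((35*0 - 40) - 7336)*((1200 + 155**2 + 73*155) + (11007 - 15089)) = ((0 - 40) - 7336)*((1200 + 24025 + 11315) - 4082) = (-40 - 7336)*(36540 - 4082) = -7376*32458 = -239410208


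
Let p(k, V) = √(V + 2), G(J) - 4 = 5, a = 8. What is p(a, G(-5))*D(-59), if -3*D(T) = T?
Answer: 59*√11/3 ≈ 65.227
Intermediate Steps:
G(J) = 9 (G(J) = 4 + 5 = 9)
D(T) = -T/3
p(k, V) = √(2 + V)
p(a, G(-5))*D(-59) = √(2 + 9)*(-⅓*(-59)) = √11*(59/3) = 59*√11/3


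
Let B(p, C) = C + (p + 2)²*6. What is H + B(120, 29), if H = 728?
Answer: 90061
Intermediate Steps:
B(p, C) = C + 6*(2 + p)² (B(p, C) = C + (2 + p)²*6 = C + 6*(2 + p)²)
H + B(120, 29) = 728 + (29 + 6*(2 + 120)²) = 728 + (29 + 6*122²) = 728 + (29 + 6*14884) = 728 + (29 + 89304) = 728 + 89333 = 90061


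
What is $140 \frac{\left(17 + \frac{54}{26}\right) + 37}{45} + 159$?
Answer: $\frac{4335}{13} \approx 333.46$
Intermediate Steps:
$140 \frac{\left(17 + \frac{54}{26}\right) + 37}{45} + 159 = 140 \left(\left(17 + 54 \cdot \frac{1}{26}\right) + 37\right) \frac{1}{45} + 159 = 140 \left(\left(17 + \frac{27}{13}\right) + 37\right) \frac{1}{45} + 159 = 140 \left(\frac{248}{13} + 37\right) \frac{1}{45} + 159 = 140 \cdot \frac{729}{13} \cdot \frac{1}{45} + 159 = 140 \cdot \frac{81}{65} + 159 = \frac{2268}{13} + 159 = \frac{4335}{13}$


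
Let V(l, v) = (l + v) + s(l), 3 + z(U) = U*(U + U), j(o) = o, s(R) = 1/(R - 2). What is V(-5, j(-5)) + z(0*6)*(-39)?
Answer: 748/7 ≈ 106.86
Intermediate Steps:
s(R) = 1/(-2 + R)
z(U) = -3 + 2*U**2 (z(U) = -3 + U*(U + U) = -3 + U*(2*U) = -3 + 2*U**2)
V(l, v) = l + v + 1/(-2 + l) (V(l, v) = (l + v) + 1/(-2 + l) = l + v + 1/(-2 + l))
V(-5, j(-5)) + z(0*6)*(-39) = (1 + (-2 - 5)*(-5 - 5))/(-2 - 5) + (-3 + 2*(0*6)**2)*(-39) = (1 - 7*(-10))/(-7) + (-3 + 2*0**2)*(-39) = -(1 + 70)/7 + (-3 + 2*0)*(-39) = -1/7*71 + (-3 + 0)*(-39) = -71/7 - 3*(-39) = -71/7 + 117 = 748/7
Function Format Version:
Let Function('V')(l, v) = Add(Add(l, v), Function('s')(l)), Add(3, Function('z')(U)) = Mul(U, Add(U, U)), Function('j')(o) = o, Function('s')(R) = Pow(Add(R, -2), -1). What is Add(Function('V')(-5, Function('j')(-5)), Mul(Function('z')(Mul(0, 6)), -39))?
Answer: Rational(748, 7) ≈ 106.86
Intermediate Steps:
Function('s')(R) = Pow(Add(-2, R), -1)
Function('z')(U) = Add(-3, Mul(2, Pow(U, 2))) (Function('z')(U) = Add(-3, Mul(U, Add(U, U))) = Add(-3, Mul(U, Mul(2, U))) = Add(-3, Mul(2, Pow(U, 2))))
Function('V')(l, v) = Add(l, v, Pow(Add(-2, l), -1)) (Function('V')(l, v) = Add(Add(l, v), Pow(Add(-2, l), -1)) = Add(l, v, Pow(Add(-2, l), -1)))
Add(Function('V')(-5, Function('j')(-5)), Mul(Function('z')(Mul(0, 6)), -39)) = Add(Mul(Pow(Add(-2, -5), -1), Add(1, Mul(Add(-2, -5), Add(-5, -5)))), Mul(Add(-3, Mul(2, Pow(Mul(0, 6), 2))), -39)) = Add(Mul(Pow(-7, -1), Add(1, Mul(-7, -10))), Mul(Add(-3, Mul(2, Pow(0, 2))), -39)) = Add(Mul(Rational(-1, 7), Add(1, 70)), Mul(Add(-3, Mul(2, 0)), -39)) = Add(Mul(Rational(-1, 7), 71), Mul(Add(-3, 0), -39)) = Add(Rational(-71, 7), Mul(-3, -39)) = Add(Rational(-71, 7), 117) = Rational(748, 7)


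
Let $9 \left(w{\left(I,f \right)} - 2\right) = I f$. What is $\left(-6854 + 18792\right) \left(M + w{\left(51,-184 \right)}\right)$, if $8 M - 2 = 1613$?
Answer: $- \frac{120161939}{12} \approx -1.0013 \cdot 10^{7}$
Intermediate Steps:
$M = \frac{1615}{8}$ ($M = \frac{1}{4} + \frac{1}{8} \cdot 1613 = \frac{1}{4} + \frac{1613}{8} = \frac{1615}{8} \approx 201.88$)
$w{\left(I,f \right)} = 2 + \frac{I f}{9}$
$\left(-6854 + 18792\right) \left(M + w{\left(51,-184 \right)}\right) = \left(-6854 + 18792\right) \left(\frac{1615}{8} + \left(2 + \frac{1}{9} \cdot 51 \left(-184\right)\right)\right) = 11938 \left(\frac{1615}{8} + \left(2 - \frac{3128}{3}\right)\right) = 11938 \left(\frac{1615}{8} - \frac{3122}{3}\right) = 11938 \left(- \frac{20131}{24}\right) = - \frac{120161939}{12}$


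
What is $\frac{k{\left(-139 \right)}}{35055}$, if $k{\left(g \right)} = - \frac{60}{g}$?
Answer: $\frac{4}{324843} \approx 1.2314 \cdot 10^{-5}$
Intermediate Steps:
$\frac{k{\left(-139 \right)}}{35055} = \frac{\left(-60\right) \frac{1}{-139}}{35055} = \left(-60\right) \left(- \frac{1}{139}\right) \frac{1}{35055} = \frac{60}{139} \cdot \frac{1}{35055} = \frac{4}{324843}$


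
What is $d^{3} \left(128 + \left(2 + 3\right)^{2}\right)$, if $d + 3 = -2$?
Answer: $-19125$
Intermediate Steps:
$d = -5$ ($d = -3 - 2 = -5$)
$d^{3} \left(128 + \left(2 + 3\right)^{2}\right) = \left(-5\right)^{3} \left(128 + \left(2 + 3\right)^{2}\right) = - 125 \left(128 + 5^{2}\right) = - 125 \left(128 + 25\right) = \left(-125\right) 153 = -19125$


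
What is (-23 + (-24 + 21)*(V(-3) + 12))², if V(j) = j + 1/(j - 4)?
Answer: 120409/49 ≈ 2457.3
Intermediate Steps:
V(j) = j + 1/(-4 + j)
(-23 + (-24 + 21)*(V(-3) + 12))² = (-23 + (-24 + 21)*((1 + (-3)² - 4*(-3))/(-4 - 3) + 12))² = (-23 - 3*((1 + 9 + 12)/(-7) + 12))² = (-23 - 3*(-⅐*22 + 12))² = (-23 - 3*(-22/7 + 12))² = (-23 - 3*62/7)² = (-23 - 186/7)² = (-347/7)² = 120409/49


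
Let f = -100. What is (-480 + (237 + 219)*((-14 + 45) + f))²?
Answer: 1020419136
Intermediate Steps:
(-480 + (237 + 219)*((-14 + 45) + f))² = (-480 + (237 + 219)*((-14 + 45) - 100))² = (-480 + 456*(31 - 100))² = (-480 + 456*(-69))² = (-480 - 31464)² = (-31944)² = 1020419136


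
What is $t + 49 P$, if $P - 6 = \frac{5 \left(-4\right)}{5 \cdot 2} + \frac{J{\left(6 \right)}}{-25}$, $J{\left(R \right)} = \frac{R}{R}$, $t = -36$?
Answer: $\frac{3951}{25} \approx 158.04$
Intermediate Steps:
$J{\left(R \right)} = 1$
$P = \frac{99}{25}$ ($P = 6 + \left(\frac{5 \left(-4\right)}{5 \cdot 2} + 1 \frac{1}{-25}\right) = 6 + \left(- \frac{20}{10} + 1 \left(- \frac{1}{25}\right)\right) = 6 - \frac{51}{25} = \frac{99}{25} \approx 3.96$)
$t + 49 P = -36 + 49 \cdot \frac{99}{25} = -36 + \frac{4851}{25} = \frac{3951}{25}$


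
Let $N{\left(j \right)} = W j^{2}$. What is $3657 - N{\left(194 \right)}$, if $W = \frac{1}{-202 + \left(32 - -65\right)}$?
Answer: $\frac{421621}{105} \approx 4015.4$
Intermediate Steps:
$W = - \frac{1}{105}$ ($W = \frac{1}{-202 + \left(32 + 65\right)} = \frac{1}{-202 + 97} = \frac{1}{-105} = - \frac{1}{105} \approx -0.0095238$)
$N{\left(j \right)} = - \frac{j^{2}}{105}$
$3657 - N{\left(194 \right)} = 3657 - - \frac{194^{2}}{105} = 3657 - \left(- \frac{1}{105}\right) 37636 = 3657 - - \frac{37636}{105} = 3657 + \frac{37636}{105} = \frac{421621}{105}$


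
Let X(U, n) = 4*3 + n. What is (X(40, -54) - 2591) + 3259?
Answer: 626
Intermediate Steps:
X(U, n) = 12 + n
(X(40, -54) - 2591) + 3259 = ((12 - 54) - 2591) + 3259 = (-42 - 2591) + 3259 = -2633 + 3259 = 626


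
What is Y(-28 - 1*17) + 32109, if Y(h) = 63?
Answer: 32172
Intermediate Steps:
Y(-28 - 1*17) + 32109 = 63 + 32109 = 32172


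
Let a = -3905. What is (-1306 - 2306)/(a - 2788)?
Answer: 1204/2231 ≈ 0.53967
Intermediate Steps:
(-1306 - 2306)/(a - 2788) = (-1306 - 2306)/(-3905 - 2788) = -3612/(-6693) = -3612*(-1/6693) = 1204/2231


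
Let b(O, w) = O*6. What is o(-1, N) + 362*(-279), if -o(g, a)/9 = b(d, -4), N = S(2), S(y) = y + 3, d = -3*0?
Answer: -100998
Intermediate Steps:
d = 0
S(y) = 3 + y
N = 5 (N = 3 + 2 = 5)
b(O, w) = 6*O
o(g, a) = 0 (o(g, a) = -54*0 = -9*0 = 0)
o(-1, N) + 362*(-279) = 0 + 362*(-279) = 0 - 100998 = -100998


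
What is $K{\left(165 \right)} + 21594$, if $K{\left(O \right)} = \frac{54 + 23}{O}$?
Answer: $\frac{323917}{15} \approx 21594.0$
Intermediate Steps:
$K{\left(O \right)} = \frac{77}{O}$
$K{\left(165 \right)} + 21594 = \frac{77}{165} + 21594 = 77 \cdot \frac{1}{165} + 21594 = \frac{7}{15} + 21594 = \frac{323917}{15}$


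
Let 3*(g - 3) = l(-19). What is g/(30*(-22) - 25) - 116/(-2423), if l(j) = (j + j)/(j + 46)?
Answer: 1187909/26888031 ≈ 0.044180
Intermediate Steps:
l(j) = 2*j/(46 + j) (l(j) = (2*j)/(46 + j) = 2*j/(46 + j))
g = 205/81 (g = 3 + (2*(-19)/(46 - 19))/3 = 3 + (2*(-19)/27)/3 = 3 + (2*(-19)*(1/27))/3 = 3 + (⅓)*(-38/27) = 3 - 38/81 = 205/81 ≈ 2.5309)
g/(30*(-22) - 25) - 116/(-2423) = 205/(81*(30*(-22) - 25)) - 116/(-2423) = 205/(81*(-660 - 25)) - 116*(-1/2423) = (205/81)/(-685) + 116/2423 = (205/81)*(-1/685) + 116/2423 = -41/11097 + 116/2423 = 1187909/26888031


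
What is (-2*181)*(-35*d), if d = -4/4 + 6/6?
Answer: 0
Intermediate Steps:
d = 0 (d = -4*¼ + 6*(⅙) = -1 + 1 = 0)
(-2*181)*(-35*d) = (-2*181)*(-35*0) = -362*0 = 0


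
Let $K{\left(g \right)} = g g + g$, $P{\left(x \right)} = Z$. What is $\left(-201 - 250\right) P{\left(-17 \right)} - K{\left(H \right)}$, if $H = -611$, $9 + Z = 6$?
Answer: $-371357$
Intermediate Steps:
$Z = -3$ ($Z = -9 + 6 = -3$)
$P{\left(x \right)} = -3$
$K{\left(g \right)} = g + g^{2}$ ($K{\left(g \right)} = g^{2} + g = g + g^{2}$)
$\left(-201 - 250\right) P{\left(-17 \right)} - K{\left(H \right)} = \left(-201 - 250\right) \left(-3\right) - - 611 \left(1 - 611\right) = \left(-451\right) \left(-3\right) - \left(-611\right) \left(-610\right) = 1353 - 372710 = -371357$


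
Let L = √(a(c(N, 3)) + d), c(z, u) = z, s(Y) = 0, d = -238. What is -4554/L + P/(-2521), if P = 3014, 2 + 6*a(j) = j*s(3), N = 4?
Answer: -3014/2521 + 414*I*√2145/65 ≈ -1.1956 + 294.99*I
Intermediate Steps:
a(j) = -⅓ (a(j) = -⅓ + (j*0)/6 = -⅓ + (⅙)*0 = -⅓ + 0 = -⅓)
L = I*√2145/3 (L = √(-⅓ - 238) = √(-715/3) = I*√2145/3 ≈ 15.438*I)
-4554/L + P/(-2521) = -4554*(-I*√2145/715) + 3014/(-2521) = -(-414)*I*√2145/65 + 3014*(-1/2521) = 414*I*√2145/65 - 3014/2521 = -3014/2521 + 414*I*√2145/65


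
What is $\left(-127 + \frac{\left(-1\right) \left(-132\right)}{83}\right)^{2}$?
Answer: $\frac{108347281}{6889} \approx 15728.0$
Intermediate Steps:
$\left(-127 + \frac{\left(-1\right) \left(-132\right)}{83}\right)^{2} = \left(-127 + 132 \cdot \frac{1}{83}\right)^{2} = \left(-127 + \frac{132}{83}\right)^{2} = \left(- \frac{10409}{83}\right)^{2} = \frac{108347281}{6889}$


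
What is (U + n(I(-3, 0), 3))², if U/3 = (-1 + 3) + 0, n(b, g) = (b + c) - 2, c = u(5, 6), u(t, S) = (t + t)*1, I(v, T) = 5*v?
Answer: 1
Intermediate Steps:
u(t, S) = 2*t (u(t, S) = (2*t)*1 = 2*t)
c = 10 (c = 2*5 = 10)
n(b, g) = 8 + b (n(b, g) = (b + 10) - 2 = (10 + b) - 2 = 8 + b)
U = 6 (U = 3*((-1 + 3) + 0) = 3*(2 + 0) = 3*2 = 6)
(U + n(I(-3, 0), 3))² = (6 + (8 + 5*(-3)))² = (6 + (8 - 15))² = (6 - 7)² = (-1)² = 1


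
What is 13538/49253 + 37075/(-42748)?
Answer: -1247332551/2105467244 ≈ -0.59243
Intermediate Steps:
13538/49253 + 37075/(-42748) = 13538*(1/49253) + 37075*(-1/42748) = 13538/49253 - 37075/42748 = -1247332551/2105467244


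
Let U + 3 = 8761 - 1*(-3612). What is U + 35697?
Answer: 48067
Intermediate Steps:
U = 12370 (U = -3 + (8761 - 1*(-3612)) = -3 + (8761 + 3612) = -3 + 12373 = 12370)
U + 35697 = 12370 + 35697 = 48067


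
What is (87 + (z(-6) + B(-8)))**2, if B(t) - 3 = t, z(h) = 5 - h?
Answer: 8649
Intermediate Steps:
B(t) = 3 + t
(87 + (z(-6) + B(-8)))**2 = (87 + ((5 - 1*(-6)) + (3 - 8)))**2 = (87 + ((5 + 6) - 5))**2 = (87 + (11 - 5))**2 = (87 + 6)**2 = 93**2 = 8649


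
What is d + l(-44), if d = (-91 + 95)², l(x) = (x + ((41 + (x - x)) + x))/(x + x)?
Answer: 1455/88 ≈ 16.534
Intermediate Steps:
l(x) = (41 + 2*x)/(2*x) (l(x) = (x + ((41 + 0) + x))/((2*x)) = (x + (41 + x))*(1/(2*x)) = (41 + 2*x)*(1/(2*x)) = (41 + 2*x)/(2*x))
d = 16 (d = 4² = 16)
d + l(-44) = 16 + (41/2 - 44)/(-44) = 16 - 1/44*(-47/2) = 16 + 47/88 = 1455/88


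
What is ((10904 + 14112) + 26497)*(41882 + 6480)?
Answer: 2491271706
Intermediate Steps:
((10904 + 14112) + 26497)*(41882 + 6480) = (25016 + 26497)*48362 = 51513*48362 = 2491271706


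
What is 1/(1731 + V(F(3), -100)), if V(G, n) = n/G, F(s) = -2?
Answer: 1/1781 ≈ 0.00056148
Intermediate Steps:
1/(1731 + V(F(3), -100)) = 1/(1731 - 100/(-2)) = 1/(1731 - 100*(-½)) = 1/(1731 + 50) = 1/1781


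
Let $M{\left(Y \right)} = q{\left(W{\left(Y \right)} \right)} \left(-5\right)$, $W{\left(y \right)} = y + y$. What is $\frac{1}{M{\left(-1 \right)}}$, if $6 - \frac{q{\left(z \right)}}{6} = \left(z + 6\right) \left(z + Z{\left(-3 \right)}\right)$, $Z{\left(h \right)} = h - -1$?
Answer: $- \frac{1}{660} \approx -0.0015152$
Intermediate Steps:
$W{\left(y \right)} = 2 y$
$Z{\left(h \right)} = 1 + h$ ($Z{\left(h \right)} = h + 1 = 1 + h$)
$q{\left(z \right)} = 36 - 6 \left(-2 + z\right) \left(6 + z\right)$ ($q{\left(z \right)} = 36 - 6 \left(z + 6\right) \left(z + \left(1 - 3\right)\right) = 36 - 6 \left(6 + z\right) \left(z - 2\right) = 36 - 6 \left(6 + z\right) \left(-2 + z\right) = 36 - 6 \left(-2 + z\right) \left(6 + z\right)$)
$M{\left(Y \right)} = -540 + 120 Y^{2} + 240 Y$ ($M{\left(Y \right)} = \left(108 - 24 \cdot 2 Y - 6 \left(2 Y\right)^{2}\right) \left(-5\right) = \left(108 - 48 Y - 6 \cdot 4 Y^{2}\right) \left(-5\right) = \left(108 - 48 Y - 24 Y^{2}\right) \left(-5\right) = -540 + 120 Y^{2} + 240 Y$)
$\frac{1}{M{\left(-1 \right)}} = \frac{1}{-540 + 120 \left(-1\right)^{2} + 240 \left(-1\right)} = \frac{1}{-540 + 120 \cdot 1 - 240} = \frac{1}{-540 + 120 - 240} = \frac{1}{-660} = - \frac{1}{660}$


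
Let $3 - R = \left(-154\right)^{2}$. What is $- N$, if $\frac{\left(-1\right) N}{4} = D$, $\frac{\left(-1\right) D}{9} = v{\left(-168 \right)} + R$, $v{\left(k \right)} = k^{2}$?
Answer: $-162396$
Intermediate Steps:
$R = -23713$ ($R = 3 - \left(-154\right)^{2} = 3 - 23716 = -23713$)
$D = -40599$ ($D = - 9 \left(\left(-168\right)^{2} - 23713\right) = - 9 \left(28224 - 23713\right) = \left(-9\right) 4511 = -40599$)
$N = 162396$ ($N = \left(-4\right) \left(-40599\right) = 162396$)
$- N = \left(-1\right) 162396 = -162396$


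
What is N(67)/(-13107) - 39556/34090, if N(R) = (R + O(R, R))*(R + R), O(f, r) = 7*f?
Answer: -1483470326/223408815 ≈ -6.6402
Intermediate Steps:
N(R) = 16*R**2 (N(R) = (R + 7*R)*(R + R) = (8*R)*(2*R) = 16*R**2)
N(67)/(-13107) - 39556/34090 = (16*67**2)/(-13107) - 39556/34090 = (16*4489)*(-1/13107) - 39556*1/34090 = 71824*(-1/13107) - 19778/17045 = -71824/13107 - 19778/17045 = -1483470326/223408815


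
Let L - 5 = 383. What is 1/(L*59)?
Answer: 1/22892 ≈ 4.3683e-5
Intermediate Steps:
L = 388 (L = 5 + 383 = 388)
1/(L*59) = 1/(388*59) = 1/22892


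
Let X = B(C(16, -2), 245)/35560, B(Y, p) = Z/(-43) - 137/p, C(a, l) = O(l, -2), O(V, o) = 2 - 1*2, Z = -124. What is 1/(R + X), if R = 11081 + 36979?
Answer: 374624600/18004458300489 ≈ 2.0807e-5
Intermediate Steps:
O(V, o) = 0 (O(V, o) = 2 - 2 = 0)
C(a, l) = 0
B(Y, p) = 124/43 - 137/p (B(Y, p) = -124/(-43) - 137/p = -124*(-1/43) - 137/p = 124/43 - 137/p)
R = 48060
X = 24489/374624600 (X = (124/43 - 137/245)/35560 = (124/43 - 137*1/245)*(1/35560) = (124/43 - 137/245)*(1/35560) = (24489/10535)*(1/35560) = 24489/374624600 ≈ 6.5369e-5)
1/(R + X) = 1/(48060 + 24489/374624600) = 1/(18004458300489/374624600) = 374624600/18004458300489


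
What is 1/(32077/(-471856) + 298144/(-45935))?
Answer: -21674705360/142154492259 ≈ -0.15247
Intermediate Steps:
1/(32077/(-471856) + 298144/(-45935)) = 1/(32077*(-1/471856) + 298144*(-1/45935)) = 1/(-32077/471856 - 298144/45935) = 1/(-142154492259/21674705360) = -21674705360/142154492259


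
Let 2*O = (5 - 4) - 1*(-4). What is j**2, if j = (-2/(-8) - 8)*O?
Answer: 24025/64 ≈ 375.39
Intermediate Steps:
O = 5/2 (O = ((5 - 4) - 1*(-4))/2 = (1 + 4)/2 = (1/2)*5 = 5/2 ≈ 2.5000)
j = -155/8 (j = (-2/(-8) - 8)*(5/2) = (-2*(-1/8) - 8)*(5/2) = (1/4 - 8)*(5/2) = -31/4*5/2 = -155/8 ≈ -19.375)
j**2 = (-155/8)**2 = 24025/64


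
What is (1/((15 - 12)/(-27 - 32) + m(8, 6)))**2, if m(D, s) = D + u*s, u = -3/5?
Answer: 87025/1646089 ≈ 0.052868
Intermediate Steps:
u = -3/5 (u = -3*1/5 = -3/5 ≈ -0.60000)
m(D, s) = D - 3*s/5
(1/((15 - 12)/(-27 - 32) + m(8, 6)))**2 = (1/((15 - 12)/(-27 - 32) + (8 - 3/5*6)))**2 = (1/(3/(-59) + (8 - 18/5)))**2 = (1/(3*(-1/59) + 22/5))**2 = (1/(-3/59 + 22/5))**2 = (1/(1283/295))**2 = (295/1283)**2 = 87025/1646089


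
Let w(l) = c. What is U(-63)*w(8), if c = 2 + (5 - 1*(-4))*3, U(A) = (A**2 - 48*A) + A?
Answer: 200970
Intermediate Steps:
U(A) = A**2 - 47*A
c = 29 (c = 2 + (5 + 4)*3 = 2 + 9*3 = 2 + 27 = 29)
w(l) = 29
U(-63)*w(8) = -63*(-47 - 63)*29 = -63*(-110)*29 = 6930*29 = 200970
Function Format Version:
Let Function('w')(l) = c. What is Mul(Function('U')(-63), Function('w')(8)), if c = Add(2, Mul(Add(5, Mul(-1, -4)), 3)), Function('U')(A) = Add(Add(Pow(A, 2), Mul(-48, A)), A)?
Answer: 200970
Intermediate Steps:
Function('U')(A) = Add(Pow(A, 2), Mul(-47, A))
c = 29 (c = Add(2, Mul(Add(5, 4), 3)) = Add(2, Mul(9, 3)) = Add(2, 27) = 29)
Function('w')(l) = 29
Mul(Function('U')(-63), Function('w')(8)) = Mul(Mul(-63, Add(-47, -63)), 29) = Mul(Mul(-63, -110), 29) = Mul(6930, 29) = 200970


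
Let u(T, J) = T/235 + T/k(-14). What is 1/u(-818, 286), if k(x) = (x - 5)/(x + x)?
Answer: -4465/5397982 ≈ -0.00082716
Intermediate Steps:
k(x) = (-5 + x)/(2*x) (k(x) = (-5 + x)/((2*x)) = (-5 + x)*(1/(2*x)) = (-5 + x)/(2*x))
u(T, J) = 6599*T/4465 (u(T, J) = T/235 + T/(((½)*(-5 - 14)/(-14))) = T*(1/235) + T/(((½)*(-1/14)*(-19))) = T/235 + T/(19/28) = T/235 + T*(28/19) = T/235 + 28*T/19 = 6599*T/4465)
1/u(-818, 286) = 1/((6599/4465)*(-818)) = 1/(-5397982/4465) = -4465/5397982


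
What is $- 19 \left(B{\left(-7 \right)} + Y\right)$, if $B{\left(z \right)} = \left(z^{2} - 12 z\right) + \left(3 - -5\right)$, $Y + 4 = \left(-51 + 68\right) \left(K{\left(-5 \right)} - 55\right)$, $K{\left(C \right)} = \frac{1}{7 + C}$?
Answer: $\frac{30001}{2} \approx 15001.0$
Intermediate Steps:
$Y = - \frac{1861}{2}$ ($Y = -4 + \left(-51 + 68\right) \left(\frac{1}{7 - 5} - 55\right) = -4 + 17 \left(\frac{1}{2} - 55\right) = -4 + 17 \left(- \frac{109}{2}\right) = -4 - \frac{1853}{2} = - \frac{1861}{2} \approx -930.5$)
$B{\left(z \right)} = 8 + z^{2} - 12 z$ ($B{\left(z \right)} = \left(z^{2} - 12 z\right) + \left(3 + 5\right) = \left(z^{2} - 12 z\right) + 8 = 8 + z^{2} - 12 z$)
$- 19 \left(B{\left(-7 \right)} + Y\right) = - 19 \left(\left(8 + \left(-7\right)^{2} - -84\right) - \frac{1861}{2}\right) = - 19 \left(\left(8 + 49 + 84\right) - \frac{1861}{2}\right) = - 19 \left(141 - \frac{1861}{2}\right) = \left(-19\right) \left(- \frac{1579}{2}\right) = \frac{30001}{2}$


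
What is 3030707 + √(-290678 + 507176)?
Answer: 3030707 + √216498 ≈ 3.0312e+6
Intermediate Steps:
3030707 + √(-290678 + 507176) = 3030707 + √216498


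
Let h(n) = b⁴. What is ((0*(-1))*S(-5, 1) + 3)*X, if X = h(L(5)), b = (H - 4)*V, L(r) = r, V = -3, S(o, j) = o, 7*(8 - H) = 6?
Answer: 56924208/2401 ≈ 23709.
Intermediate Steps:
H = 50/7 (H = 8 - ⅐*6 = 8 - 6/7 = 50/7 ≈ 7.1429)
b = -66/7 (b = (50/7 - 4)*(-3) = (22/7)*(-3) = -66/7 ≈ -9.4286)
h(n) = 18974736/2401 (h(n) = (-66/7)⁴ = 18974736/2401)
X = 18974736/2401 ≈ 7902.8
((0*(-1))*S(-5, 1) + 3)*X = ((0*(-1))*(-5) + 3)*(18974736/2401) = (0*(-5) + 3)*(18974736/2401) = (0 + 3)*(18974736/2401) = 3*(18974736/2401) = 56924208/2401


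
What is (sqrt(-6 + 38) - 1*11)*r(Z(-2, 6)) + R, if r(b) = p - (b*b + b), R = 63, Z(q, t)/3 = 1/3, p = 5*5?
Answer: -190 + 92*sqrt(2) ≈ -59.892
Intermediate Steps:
p = 25
Z(q, t) = 1 (Z(q, t) = 3/3 = 3*(1/3) = 1)
r(b) = 25 - b - b**2 (r(b) = 25 - (b*b + b) = 25 - (b**2 + b) = 25 - (b + b**2) = 25 + (-b - b**2) = 25 - b - b**2)
(sqrt(-6 + 38) - 1*11)*r(Z(-2, 6)) + R = (sqrt(-6 + 38) - 1*11)*(25 - 1*1 - 1*1**2) + 63 = (sqrt(32) - 11)*(25 - 1 - 1*1) + 63 = (4*sqrt(2) - 11)*(25 - 1 - 1) + 63 = (-11 + 4*sqrt(2))*23 + 63 = (-253 + 92*sqrt(2)) + 63 = -190 + 92*sqrt(2)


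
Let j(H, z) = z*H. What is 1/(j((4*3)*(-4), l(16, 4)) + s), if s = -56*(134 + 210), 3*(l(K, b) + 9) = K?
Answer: -1/19088 ≈ -5.2389e-5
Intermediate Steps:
l(K, b) = -9 + K/3
j(H, z) = H*z
s = -19264 (s = -56*344 = -19264)
1/(j((4*3)*(-4), l(16, 4)) + s) = 1/(((4*3)*(-4))*(-9 + (⅓)*16) - 19264) = 1/((12*(-4))*(-9 + 16/3) - 19264) = 1/(-48*(-11/3) - 19264) = 1/(176 - 19264) = 1/(-19088) = -1/19088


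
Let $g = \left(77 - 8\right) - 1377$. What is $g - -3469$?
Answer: $2161$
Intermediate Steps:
$g = -1308$ ($g = 69 - 1377 = -1308$)
$g - -3469 = -1308 - -3469 = -1308 + 3469 = 2161$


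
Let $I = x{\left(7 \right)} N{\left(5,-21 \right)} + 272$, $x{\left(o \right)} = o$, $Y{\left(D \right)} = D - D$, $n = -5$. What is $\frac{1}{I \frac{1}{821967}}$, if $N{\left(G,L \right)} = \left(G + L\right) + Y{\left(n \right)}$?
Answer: $\frac{821967}{160} \approx 5137.3$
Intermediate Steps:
$Y{\left(D \right)} = 0$
$N{\left(G,L \right)} = G + L$ ($N{\left(G,L \right)} = \left(G + L\right) + 0 = G + L$)
$I = 160$ ($I = 7 \left(5 - 21\right) + 272 = 7 \left(-16\right) + 272 = -112 + 272 = 160$)
$\frac{1}{I \frac{1}{821967}} = \frac{1}{160 \cdot \frac{1}{821967}} = \frac{1}{\frac{160}{821967}} = \frac{821967}{160}$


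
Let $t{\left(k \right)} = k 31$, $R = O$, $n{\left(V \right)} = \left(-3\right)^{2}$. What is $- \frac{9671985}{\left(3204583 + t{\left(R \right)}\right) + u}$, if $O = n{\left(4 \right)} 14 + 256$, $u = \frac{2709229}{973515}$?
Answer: $- \frac{9415822477275}{3131240693104} \approx -3.0071$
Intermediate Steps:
$u = \frac{2709229}{973515}$ ($u = 2709229 \cdot \frac{1}{973515} = \frac{2709229}{973515} \approx 2.7829$)
$n{\left(V \right)} = 9$
$O = 382$ ($O = 9 \cdot 14 + 256 = 126 + 256 = 382$)
$R = 382$
$t{\left(k \right)} = 31 k$
$- \frac{9671985}{\left(3204583 + t{\left(R \right)}\right) + u} = - \frac{9671985}{\left(3204583 + 31 \cdot 382\right) + \frac{2709229}{973515}} = - \frac{9671985}{\left(3204583 + 11842\right) + \frac{2709229}{973515}} = - \frac{9671985}{3216425 + \frac{2709229}{973515}} = - \frac{9671985}{\frac{3131240693104}{973515}} = \left(-9671985\right) \frac{973515}{3131240693104} = - \frac{9415822477275}{3131240693104}$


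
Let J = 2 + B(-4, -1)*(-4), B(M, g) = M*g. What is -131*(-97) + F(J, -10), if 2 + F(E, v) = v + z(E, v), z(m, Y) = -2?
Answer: 12693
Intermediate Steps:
J = -14 (J = 2 - 4*(-1)*(-4) = 2 + 4*(-4) = 2 - 16 = -14)
F(E, v) = -4 + v (F(E, v) = -2 + (v - 2) = -2 + (-2 + v) = -4 + v)
-131*(-97) + F(J, -10) = -131*(-97) + (-4 - 10) = 12707 - 14 = 12693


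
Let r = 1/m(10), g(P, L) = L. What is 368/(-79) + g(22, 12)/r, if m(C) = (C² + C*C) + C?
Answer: 198712/79 ≈ 2515.3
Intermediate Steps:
m(C) = C + 2*C² (m(C) = (C² + C²) + C = 2*C² + C = C + 2*C²)
r = 1/210 (r = 1/(10*(1 + 2*10)) = 1/(10*(1 + 20)) = 1/(10*21) = 1/210 ≈ 0.0047619)
368/(-79) + g(22, 12)/r = 368/(-79) + 12/(1/210) = 368*(-1/79) + 12*210 = -368/79 + 2520 = 198712/79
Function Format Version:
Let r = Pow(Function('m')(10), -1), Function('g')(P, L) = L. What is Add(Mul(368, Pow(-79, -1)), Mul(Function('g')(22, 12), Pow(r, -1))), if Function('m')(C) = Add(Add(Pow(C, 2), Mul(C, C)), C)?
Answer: Rational(198712, 79) ≈ 2515.3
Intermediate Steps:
Function('m')(C) = Add(C, Mul(2, Pow(C, 2))) (Function('m')(C) = Add(Add(Pow(C, 2), Pow(C, 2)), C) = Add(Mul(2, Pow(C, 2)), C) = Add(C, Mul(2, Pow(C, 2))))
r = Rational(1, 210) (r = Pow(Mul(10, Add(1, Mul(2, 10))), -1) = Pow(Mul(10, Add(1, 20)), -1) = Pow(Mul(10, 21), -1) = Pow(210, -1) = Rational(1, 210) ≈ 0.0047619)
Add(Mul(368, Pow(-79, -1)), Mul(Function('g')(22, 12), Pow(r, -1))) = Add(Mul(368, Pow(-79, -1)), Mul(12, Pow(Rational(1, 210), -1))) = Add(Mul(368, Rational(-1, 79)), Mul(12, 210)) = Add(Rational(-368, 79), 2520) = Rational(198712, 79)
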